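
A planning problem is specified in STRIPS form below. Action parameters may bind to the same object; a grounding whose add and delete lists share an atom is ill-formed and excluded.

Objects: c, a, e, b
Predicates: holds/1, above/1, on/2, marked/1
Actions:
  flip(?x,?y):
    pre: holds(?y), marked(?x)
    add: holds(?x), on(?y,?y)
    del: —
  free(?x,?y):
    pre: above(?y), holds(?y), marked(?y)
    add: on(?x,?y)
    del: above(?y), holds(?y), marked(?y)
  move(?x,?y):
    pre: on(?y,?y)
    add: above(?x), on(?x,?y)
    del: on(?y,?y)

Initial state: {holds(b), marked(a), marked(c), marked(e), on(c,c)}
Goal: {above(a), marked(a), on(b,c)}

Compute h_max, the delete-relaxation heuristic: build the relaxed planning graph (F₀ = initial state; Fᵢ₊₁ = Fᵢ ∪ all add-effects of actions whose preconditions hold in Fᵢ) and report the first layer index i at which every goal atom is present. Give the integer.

F0 = init (5 atoms)
F1 = F0 ∪ {above(a), above(b), above(e), holds(a), holds(c), holds(e), on(a,c), on(b,b), on(b,c), on(e,c)}  (15 atoms)
goal ⊆ F1  ⇒  h_max = 1

1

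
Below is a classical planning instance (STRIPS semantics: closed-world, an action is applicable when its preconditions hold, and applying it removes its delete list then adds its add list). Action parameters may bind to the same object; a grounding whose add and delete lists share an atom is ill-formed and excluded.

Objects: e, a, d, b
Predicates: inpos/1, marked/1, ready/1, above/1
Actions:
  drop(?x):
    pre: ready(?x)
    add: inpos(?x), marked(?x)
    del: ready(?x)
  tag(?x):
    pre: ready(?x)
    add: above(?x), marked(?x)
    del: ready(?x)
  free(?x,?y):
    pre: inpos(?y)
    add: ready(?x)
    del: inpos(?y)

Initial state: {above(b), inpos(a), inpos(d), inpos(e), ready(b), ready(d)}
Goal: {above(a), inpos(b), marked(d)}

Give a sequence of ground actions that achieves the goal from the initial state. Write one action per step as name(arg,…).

1. drop(d)  →  {above(b), inpos(a), inpos(d), inpos(e), marked(d), ready(b)}
2. drop(b)  →  {above(b), inpos(a), inpos(b), inpos(d), inpos(e), marked(b), marked(d)}
3. free(a,e)  →  {above(b), inpos(a), inpos(b), inpos(d), marked(b), marked(d), ready(a)}
4. tag(a)  →  {above(a), above(b), inpos(a), inpos(b), inpos(d), marked(a), marked(b), marked(d)}

drop(d); drop(b); free(a,e); tag(a)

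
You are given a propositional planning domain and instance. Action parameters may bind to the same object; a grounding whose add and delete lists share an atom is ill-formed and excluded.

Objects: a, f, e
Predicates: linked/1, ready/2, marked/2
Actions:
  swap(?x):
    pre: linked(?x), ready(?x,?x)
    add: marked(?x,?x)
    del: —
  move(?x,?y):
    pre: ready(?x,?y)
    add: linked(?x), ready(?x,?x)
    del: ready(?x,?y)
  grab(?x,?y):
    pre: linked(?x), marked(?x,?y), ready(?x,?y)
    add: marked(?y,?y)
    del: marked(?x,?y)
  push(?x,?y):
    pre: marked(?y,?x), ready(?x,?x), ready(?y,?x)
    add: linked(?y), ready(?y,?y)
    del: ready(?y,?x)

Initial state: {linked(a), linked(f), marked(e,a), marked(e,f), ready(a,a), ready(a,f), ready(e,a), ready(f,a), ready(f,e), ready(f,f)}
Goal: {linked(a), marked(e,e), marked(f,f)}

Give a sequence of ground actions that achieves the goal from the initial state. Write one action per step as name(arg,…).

swap(f); move(e,a); swap(e)

1. swap(f)  →  {linked(a), linked(f), marked(e,a), marked(e,f), marked(f,f), ready(a,a), ready(a,f), ready(e,a), ready(f,a), ready(f,e), ready(f,f)}
2. move(e,a)  →  {linked(a), linked(e), linked(f), marked(e,a), marked(e,f), marked(f,f), ready(a,a), ready(a,f), ready(e,e), ready(f,a), ready(f,e), ready(f,f)}
3. swap(e)  →  {linked(a), linked(e), linked(f), marked(e,a), marked(e,e), marked(e,f), marked(f,f), ready(a,a), ready(a,f), ready(e,e), ready(f,a), ready(f,e), ready(f,f)}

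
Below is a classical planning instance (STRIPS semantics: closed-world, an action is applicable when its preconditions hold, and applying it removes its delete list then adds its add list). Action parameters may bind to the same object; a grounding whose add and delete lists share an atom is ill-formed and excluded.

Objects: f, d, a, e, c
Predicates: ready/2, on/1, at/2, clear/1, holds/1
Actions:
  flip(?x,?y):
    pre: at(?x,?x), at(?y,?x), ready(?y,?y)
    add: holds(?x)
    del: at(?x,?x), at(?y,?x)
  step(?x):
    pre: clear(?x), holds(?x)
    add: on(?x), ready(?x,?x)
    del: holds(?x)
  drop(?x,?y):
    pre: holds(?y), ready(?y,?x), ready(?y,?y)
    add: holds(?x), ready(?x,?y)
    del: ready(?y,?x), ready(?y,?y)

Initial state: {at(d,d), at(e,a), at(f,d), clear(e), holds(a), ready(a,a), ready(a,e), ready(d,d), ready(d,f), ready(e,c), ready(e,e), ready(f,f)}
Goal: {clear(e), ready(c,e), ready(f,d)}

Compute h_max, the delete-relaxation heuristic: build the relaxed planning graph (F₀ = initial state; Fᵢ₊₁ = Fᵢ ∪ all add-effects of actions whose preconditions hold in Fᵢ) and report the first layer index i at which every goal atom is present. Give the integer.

2

F0 = init (12 atoms)
F1 = F0 ∪ {holds(d), holds(e), ready(e,a)}  (15 atoms)
F2 = F1 ∪ {holds(c), holds(f), on(e), ready(c,e), ready(f,d)}  (20 atoms)
goal ⊆ F2  ⇒  h_max = 2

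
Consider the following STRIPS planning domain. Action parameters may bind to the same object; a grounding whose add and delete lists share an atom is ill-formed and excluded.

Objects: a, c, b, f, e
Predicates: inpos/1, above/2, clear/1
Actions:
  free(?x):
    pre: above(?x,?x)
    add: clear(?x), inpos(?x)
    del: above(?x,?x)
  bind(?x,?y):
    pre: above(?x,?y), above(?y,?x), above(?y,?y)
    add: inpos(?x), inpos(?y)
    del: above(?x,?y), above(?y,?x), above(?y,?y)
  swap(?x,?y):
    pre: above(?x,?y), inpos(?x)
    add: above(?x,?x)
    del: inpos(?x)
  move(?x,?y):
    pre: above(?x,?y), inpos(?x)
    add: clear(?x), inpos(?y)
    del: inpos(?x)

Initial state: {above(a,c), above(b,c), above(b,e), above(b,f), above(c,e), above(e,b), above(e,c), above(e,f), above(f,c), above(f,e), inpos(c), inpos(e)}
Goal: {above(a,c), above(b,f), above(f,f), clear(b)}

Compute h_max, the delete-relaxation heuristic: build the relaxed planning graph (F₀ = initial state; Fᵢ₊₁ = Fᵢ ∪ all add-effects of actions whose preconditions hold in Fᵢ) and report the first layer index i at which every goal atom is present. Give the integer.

2

F0 = init (12 atoms)
F1 = F0 ∪ {above(c,c), above(e,e), clear(c), clear(e), inpos(b), inpos(f)}  (18 atoms)
F2 = F1 ∪ {above(b,b), above(f,f), clear(b), clear(f)}  (22 atoms)
goal ⊆ F2  ⇒  h_max = 2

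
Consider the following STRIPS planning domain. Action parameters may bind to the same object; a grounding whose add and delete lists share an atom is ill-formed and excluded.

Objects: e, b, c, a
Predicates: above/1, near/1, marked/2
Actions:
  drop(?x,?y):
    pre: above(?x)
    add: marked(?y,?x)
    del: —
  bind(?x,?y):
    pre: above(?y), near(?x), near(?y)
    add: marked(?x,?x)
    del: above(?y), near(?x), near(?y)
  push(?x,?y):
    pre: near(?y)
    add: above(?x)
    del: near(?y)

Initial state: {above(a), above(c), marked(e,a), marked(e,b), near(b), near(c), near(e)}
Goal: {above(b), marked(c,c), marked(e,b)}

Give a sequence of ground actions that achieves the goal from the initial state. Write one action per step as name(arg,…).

drop(c,c); push(b,e)

1. drop(c,c)  →  {above(a), above(c), marked(c,c), marked(e,a), marked(e,b), near(b), near(c), near(e)}
2. push(b,e)  →  {above(a), above(b), above(c), marked(c,c), marked(e,a), marked(e,b), near(b), near(c)}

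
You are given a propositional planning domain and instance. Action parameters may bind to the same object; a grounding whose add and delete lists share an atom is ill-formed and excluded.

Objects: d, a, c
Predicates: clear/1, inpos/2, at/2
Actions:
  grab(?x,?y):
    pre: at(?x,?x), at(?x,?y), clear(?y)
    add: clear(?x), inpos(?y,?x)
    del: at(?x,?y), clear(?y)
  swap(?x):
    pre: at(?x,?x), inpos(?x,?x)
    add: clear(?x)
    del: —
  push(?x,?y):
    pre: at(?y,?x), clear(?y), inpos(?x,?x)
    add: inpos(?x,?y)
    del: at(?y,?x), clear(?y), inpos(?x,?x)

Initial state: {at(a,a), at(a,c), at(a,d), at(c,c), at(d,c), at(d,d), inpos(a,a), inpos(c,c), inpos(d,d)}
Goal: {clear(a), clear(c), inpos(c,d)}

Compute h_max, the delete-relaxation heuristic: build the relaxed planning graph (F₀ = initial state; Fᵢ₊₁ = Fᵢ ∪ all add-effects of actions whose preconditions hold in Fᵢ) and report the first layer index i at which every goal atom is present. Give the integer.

2

F0 = init (9 atoms)
F1 = F0 ∪ {clear(a), clear(c), clear(d)}  (12 atoms)
F2 = F1 ∪ {inpos(c,a), inpos(c,d), inpos(d,a)}  (15 atoms)
goal ⊆ F2  ⇒  h_max = 2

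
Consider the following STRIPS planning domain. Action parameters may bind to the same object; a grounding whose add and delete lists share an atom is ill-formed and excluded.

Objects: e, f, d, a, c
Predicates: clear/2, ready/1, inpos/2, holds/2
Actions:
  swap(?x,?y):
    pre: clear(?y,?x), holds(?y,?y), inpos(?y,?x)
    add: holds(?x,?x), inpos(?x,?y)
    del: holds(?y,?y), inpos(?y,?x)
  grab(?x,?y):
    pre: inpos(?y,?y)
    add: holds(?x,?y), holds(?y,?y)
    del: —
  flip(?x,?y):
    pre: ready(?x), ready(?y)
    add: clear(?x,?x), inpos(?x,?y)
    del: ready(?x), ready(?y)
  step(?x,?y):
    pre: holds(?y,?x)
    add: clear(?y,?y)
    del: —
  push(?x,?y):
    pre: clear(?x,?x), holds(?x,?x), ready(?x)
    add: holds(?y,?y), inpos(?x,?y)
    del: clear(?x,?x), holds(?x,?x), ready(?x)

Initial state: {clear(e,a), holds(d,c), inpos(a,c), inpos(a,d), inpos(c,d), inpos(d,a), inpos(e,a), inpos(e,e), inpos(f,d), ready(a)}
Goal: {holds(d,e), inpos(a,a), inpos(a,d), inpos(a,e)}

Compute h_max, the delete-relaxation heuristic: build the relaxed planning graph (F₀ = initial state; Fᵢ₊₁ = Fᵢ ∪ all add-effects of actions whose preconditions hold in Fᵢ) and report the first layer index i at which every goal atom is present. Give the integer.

2

F0 = init (10 atoms)
F1 = F0 ∪ {clear(a,a), clear(d,d), holds(a,e), holds(c,e), holds(d,e), holds(e,e), holds(f,e), inpos(a,a)}  (18 atoms)
F2 = F1 ∪ {clear(c,c), clear(e,e), clear(f,f), holds(a,a), holds(c,a), holds(d,a), holds(e,a), holds(f,a), inpos(a,e)}  (27 atoms)
goal ⊆ F2  ⇒  h_max = 2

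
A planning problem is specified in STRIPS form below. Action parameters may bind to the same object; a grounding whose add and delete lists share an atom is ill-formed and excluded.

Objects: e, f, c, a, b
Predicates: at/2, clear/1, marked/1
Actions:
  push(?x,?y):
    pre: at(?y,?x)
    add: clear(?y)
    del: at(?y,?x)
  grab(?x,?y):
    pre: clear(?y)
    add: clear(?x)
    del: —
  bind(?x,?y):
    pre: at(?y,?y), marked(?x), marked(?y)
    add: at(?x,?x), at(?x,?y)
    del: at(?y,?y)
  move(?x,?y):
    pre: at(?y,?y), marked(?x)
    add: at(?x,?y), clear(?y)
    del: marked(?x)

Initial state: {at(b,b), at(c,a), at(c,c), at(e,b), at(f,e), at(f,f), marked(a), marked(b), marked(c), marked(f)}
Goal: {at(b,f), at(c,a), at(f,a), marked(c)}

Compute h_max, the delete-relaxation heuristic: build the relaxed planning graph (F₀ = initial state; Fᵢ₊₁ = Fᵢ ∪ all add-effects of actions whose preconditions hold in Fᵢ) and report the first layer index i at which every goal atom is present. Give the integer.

2

F0 = init (10 atoms)
F1 = F0 ∪ {at(a,a), at(a,b), at(a,c), at(a,f), at(b,c), at(b,f), at(c,b), at(c,f), at(f,b), at(f,c), clear(b), clear(c), clear(e), clear(f)}  (24 atoms)
F2 = F1 ∪ {at(b,a), at(f,a), clear(a)}  (27 atoms)
goal ⊆ F2  ⇒  h_max = 2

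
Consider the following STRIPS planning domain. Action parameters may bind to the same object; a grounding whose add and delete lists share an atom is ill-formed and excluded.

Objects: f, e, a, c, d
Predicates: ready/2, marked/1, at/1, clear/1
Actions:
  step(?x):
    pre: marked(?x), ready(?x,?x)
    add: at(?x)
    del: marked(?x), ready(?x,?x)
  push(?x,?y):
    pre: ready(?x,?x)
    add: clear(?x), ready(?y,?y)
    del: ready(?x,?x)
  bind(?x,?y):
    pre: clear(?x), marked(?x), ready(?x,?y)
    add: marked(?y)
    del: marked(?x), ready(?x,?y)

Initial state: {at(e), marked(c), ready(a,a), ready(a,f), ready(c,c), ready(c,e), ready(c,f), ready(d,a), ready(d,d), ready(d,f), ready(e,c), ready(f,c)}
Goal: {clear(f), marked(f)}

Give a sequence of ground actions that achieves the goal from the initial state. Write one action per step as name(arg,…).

push(c,f); push(f,e); bind(c,f)

1. push(c,f)  →  {at(e), clear(c), marked(c), ready(a,a), ready(a,f), ready(c,e), ready(c,f), ready(d,a), ready(d,d), ready(d,f), ready(e,c), ready(f,c), ready(f,f)}
2. push(f,e)  →  {at(e), clear(c), clear(f), marked(c), ready(a,a), ready(a,f), ready(c,e), ready(c,f), ready(d,a), ready(d,d), ready(d,f), ready(e,c), ready(e,e), ready(f,c)}
3. bind(c,f)  →  {at(e), clear(c), clear(f), marked(f), ready(a,a), ready(a,f), ready(c,e), ready(d,a), ready(d,d), ready(d,f), ready(e,c), ready(e,e), ready(f,c)}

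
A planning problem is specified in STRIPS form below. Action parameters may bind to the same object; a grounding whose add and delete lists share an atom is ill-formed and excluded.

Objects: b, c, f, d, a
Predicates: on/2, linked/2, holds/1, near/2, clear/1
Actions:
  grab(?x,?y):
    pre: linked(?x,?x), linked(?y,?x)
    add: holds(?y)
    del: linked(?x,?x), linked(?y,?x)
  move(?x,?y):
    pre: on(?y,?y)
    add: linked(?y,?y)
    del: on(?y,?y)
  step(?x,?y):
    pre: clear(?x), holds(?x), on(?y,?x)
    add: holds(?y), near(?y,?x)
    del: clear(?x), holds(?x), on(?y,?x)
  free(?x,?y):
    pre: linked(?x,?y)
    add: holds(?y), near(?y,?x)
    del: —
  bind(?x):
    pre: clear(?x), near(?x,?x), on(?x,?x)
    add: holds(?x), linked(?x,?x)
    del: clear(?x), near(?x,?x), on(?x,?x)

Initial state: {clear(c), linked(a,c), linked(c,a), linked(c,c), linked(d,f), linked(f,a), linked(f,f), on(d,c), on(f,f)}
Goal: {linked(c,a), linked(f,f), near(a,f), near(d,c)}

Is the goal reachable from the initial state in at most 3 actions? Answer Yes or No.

1. grab(c,c)  →  {clear(c), holds(c), linked(a,c), linked(c,a), linked(d,f), linked(f,a), linked(f,f), on(d,c), on(f,f)}
2. step(c,d)  →  {holds(d), linked(a,c), linked(c,a), linked(d,f), linked(f,a), linked(f,f), near(d,c), on(f,f)}
3. free(f,a)  →  {holds(a), holds(d), linked(a,c), linked(c,a), linked(d,f), linked(f,a), linked(f,f), near(a,f), near(d,c), on(f,f)}
optimal plan length = 3; 3 ≤ 3

Yes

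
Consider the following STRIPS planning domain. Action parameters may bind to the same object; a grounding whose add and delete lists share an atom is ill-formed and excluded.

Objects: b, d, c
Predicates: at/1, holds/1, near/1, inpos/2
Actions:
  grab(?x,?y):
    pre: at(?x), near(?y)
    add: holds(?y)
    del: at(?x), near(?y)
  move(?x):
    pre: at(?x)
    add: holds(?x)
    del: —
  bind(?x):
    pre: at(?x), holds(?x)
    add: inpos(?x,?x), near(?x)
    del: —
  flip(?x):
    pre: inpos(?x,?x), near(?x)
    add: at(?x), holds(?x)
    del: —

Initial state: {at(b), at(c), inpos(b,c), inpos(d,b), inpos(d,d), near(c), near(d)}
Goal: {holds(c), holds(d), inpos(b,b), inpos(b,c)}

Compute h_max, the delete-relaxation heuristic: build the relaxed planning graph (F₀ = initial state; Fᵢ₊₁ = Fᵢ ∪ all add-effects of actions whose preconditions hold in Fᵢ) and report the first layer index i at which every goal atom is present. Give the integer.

F0 = init (7 atoms)
F1 = F0 ∪ {at(d), holds(b), holds(c), holds(d)}  (11 atoms)
F2 = F1 ∪ {inpos(b,b), inpos(c,c), near(b)}  (14 atoms)
goal ⊆ F2  ⇒  h_max = 2

2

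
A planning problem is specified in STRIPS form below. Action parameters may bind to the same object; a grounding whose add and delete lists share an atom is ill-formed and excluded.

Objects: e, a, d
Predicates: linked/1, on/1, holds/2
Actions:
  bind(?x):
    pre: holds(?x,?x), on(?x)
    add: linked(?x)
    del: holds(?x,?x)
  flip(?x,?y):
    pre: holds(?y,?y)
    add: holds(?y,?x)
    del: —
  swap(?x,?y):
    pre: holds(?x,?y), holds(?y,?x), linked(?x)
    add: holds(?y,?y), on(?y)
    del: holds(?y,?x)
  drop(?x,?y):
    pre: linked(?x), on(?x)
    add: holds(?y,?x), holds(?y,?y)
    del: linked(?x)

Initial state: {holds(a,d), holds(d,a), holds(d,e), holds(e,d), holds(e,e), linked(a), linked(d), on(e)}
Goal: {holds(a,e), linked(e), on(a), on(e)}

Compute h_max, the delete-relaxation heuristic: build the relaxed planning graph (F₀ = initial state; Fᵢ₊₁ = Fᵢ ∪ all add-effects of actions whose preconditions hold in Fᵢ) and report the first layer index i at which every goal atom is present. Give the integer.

2

F0 = init (8 atoms)
F1 = F0 ∪ {holds(a,a), holds(d,d), holds(e,a), linked(e), on(a), on(d)}  (14 atoms)
F2 = F1 ∪ {holds(a,e)}  (15 atoms)
goal ⊆ F2  ⇒  h_max = 2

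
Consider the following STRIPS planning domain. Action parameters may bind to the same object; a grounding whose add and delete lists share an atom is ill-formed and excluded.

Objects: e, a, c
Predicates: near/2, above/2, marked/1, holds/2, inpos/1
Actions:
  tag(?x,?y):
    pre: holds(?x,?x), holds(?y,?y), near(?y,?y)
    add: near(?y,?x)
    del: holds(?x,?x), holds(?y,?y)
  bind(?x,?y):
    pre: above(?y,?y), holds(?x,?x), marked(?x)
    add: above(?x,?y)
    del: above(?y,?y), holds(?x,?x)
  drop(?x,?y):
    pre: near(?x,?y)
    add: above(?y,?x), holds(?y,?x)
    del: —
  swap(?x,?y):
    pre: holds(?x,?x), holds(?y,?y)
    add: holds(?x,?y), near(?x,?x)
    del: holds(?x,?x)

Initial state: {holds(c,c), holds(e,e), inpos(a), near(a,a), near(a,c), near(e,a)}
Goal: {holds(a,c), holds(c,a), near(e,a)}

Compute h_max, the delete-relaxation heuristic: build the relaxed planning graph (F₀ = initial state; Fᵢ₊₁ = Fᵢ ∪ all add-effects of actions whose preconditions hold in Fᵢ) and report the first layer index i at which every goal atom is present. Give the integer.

2

F0 = init (6 atoms)
F1 = F0 ∪ {above(a,a), above(a,e), above(c,a), holds(a,a), holds(a,e), holds(c,a), holds(c,e), holds(e,c), near(c,c), near(e,e)}  (16 atoms)
F2 = F1 ∪ {above(c,c), above(e,e), holds(a,c), holds(e,a), near(a,e), near(c,a), near(c,e), near(e,c)}  (24 atoms)
goal ⊆ F2  ⇒  h_max = 2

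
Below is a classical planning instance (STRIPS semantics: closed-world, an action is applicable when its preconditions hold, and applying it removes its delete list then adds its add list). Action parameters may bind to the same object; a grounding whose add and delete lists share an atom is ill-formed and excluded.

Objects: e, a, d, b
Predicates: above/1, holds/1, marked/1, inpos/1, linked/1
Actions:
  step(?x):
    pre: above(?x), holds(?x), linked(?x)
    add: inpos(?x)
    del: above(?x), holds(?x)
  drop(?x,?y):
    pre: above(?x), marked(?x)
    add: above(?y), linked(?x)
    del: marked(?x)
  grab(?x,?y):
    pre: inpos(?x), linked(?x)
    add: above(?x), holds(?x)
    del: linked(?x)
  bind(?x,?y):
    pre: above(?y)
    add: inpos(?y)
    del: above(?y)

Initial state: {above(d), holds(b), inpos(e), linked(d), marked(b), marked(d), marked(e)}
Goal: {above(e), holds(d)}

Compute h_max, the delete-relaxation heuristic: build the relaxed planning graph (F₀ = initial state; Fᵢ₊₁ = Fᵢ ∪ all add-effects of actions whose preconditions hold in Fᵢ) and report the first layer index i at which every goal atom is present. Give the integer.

2

F0 = init (7 atoms)
F1 = F0 ∪ {above(a), above(b), above(e), inpos(d)}  (11 atoms)
F2 = F1 ∪ {holds(d), inpos(a), inpos(b), linked(b), linked(e)}  (16 atoms)
goal ⊆ F2  ⇒  h_max = 2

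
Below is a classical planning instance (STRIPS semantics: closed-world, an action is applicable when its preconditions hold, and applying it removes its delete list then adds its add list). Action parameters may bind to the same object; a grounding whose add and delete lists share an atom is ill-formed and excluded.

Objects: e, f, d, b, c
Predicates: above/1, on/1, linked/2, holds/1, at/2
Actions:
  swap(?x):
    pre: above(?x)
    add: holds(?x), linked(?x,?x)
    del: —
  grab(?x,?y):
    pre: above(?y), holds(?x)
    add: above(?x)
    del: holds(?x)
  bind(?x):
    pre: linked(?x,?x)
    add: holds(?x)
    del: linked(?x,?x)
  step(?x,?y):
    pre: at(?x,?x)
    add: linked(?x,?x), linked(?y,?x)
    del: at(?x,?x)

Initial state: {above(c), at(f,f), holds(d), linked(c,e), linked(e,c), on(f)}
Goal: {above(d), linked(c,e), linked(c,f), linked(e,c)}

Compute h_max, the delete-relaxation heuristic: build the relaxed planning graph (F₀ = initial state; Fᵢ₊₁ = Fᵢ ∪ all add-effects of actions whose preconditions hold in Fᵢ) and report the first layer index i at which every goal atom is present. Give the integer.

F0 = init (6 atoms)
F1 = F0 ∪ {above(d), holds(c), linked(b,f), linked(c,c), linked(c,f), linked(d,f), linked(e,f), linked(f,f)}  (14 atoms)
goal ⊆ F1  ⇒  h_max = 1

1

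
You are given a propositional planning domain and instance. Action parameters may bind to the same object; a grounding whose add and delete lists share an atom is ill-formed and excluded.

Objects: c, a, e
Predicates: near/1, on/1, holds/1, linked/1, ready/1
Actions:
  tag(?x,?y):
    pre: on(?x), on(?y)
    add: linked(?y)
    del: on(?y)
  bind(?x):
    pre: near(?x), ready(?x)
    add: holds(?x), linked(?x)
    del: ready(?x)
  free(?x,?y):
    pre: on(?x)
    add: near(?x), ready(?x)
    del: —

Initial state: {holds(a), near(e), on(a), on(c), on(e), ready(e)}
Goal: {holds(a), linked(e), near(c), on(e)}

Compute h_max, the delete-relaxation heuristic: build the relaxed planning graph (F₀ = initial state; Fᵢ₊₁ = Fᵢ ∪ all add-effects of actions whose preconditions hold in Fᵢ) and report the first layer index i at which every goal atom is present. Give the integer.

F0 = init (6 atoms)
F1 = F0 ∪ {holds(e), linked(a), linked(c), linked(e), near(a), near(c), ready(a), ready(c)}  (14 atoms)
goal ⊆ F1  ⇒  h_max = 1

1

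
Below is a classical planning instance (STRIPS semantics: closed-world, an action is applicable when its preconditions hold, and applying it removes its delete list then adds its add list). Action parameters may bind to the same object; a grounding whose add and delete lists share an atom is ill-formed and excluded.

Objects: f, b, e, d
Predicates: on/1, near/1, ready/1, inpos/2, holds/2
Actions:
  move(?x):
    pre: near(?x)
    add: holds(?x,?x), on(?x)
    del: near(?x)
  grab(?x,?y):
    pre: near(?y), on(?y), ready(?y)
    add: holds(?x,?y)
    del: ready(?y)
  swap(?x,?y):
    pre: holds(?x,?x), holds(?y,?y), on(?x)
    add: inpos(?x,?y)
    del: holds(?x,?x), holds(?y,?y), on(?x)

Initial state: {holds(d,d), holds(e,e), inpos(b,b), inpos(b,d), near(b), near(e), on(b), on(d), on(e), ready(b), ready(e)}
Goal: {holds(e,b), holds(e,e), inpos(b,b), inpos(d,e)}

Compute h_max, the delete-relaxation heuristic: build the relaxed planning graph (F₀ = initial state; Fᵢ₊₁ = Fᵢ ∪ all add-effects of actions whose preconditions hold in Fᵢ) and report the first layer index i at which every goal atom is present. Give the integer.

F0 = init (11 atoms)
F1 = F0 ∪ {holds(b,b), holds(b,e), holds(d,b), holds(d,e), holds(e,b), holds(f,b), holds(f,e), inpos(d,d), inpos(d,e), inpos(e,d), inpos(e,e)}  (22 atoms)
goal ⊆ F1  ⇒  h_max = 1

1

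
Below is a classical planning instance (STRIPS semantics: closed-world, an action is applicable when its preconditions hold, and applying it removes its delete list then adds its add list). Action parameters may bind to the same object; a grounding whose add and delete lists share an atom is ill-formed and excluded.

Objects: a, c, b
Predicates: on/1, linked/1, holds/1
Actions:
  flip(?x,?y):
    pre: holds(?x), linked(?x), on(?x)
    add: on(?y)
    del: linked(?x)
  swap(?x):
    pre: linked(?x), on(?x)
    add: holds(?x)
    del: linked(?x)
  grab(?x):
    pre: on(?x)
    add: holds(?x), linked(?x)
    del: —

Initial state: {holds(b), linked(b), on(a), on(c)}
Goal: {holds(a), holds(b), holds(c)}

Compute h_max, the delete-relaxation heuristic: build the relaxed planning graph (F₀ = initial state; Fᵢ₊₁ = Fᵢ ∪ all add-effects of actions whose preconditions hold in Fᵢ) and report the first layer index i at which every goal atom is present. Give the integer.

1

F0 = init (4 atoms)
F1 = F0 ∪ {holds(a), holds(c), linked(a), linked(c)}  (8 atoms)
goal ⊆ F1  ⇒  h_max = 1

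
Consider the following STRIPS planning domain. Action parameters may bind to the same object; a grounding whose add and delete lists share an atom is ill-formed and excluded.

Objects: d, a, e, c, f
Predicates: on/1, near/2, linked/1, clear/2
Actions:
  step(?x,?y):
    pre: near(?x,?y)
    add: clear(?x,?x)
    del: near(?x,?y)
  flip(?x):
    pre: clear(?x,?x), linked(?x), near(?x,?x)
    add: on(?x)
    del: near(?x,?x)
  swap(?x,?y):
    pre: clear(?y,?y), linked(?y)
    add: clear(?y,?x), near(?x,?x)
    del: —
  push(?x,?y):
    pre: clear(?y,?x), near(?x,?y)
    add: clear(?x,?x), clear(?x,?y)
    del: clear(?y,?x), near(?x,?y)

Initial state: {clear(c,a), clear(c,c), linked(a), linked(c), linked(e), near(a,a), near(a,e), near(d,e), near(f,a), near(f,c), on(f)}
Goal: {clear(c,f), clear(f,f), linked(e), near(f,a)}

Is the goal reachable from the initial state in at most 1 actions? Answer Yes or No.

1. step(f,c)  →  {clear(c,a), clear(c,c), clear(f,f), linked(a), linked(c), linked(e), near(a,a), near(a,e), near(d,e), near(f,a), on(f)}
2. swap(f,c)  →  {clear(c,a), clear(c,c), clear(c,f), clear(f,f), linked(a), linked(c), linked(e), near(a,a), near(a,e), near(d,e), near(f,a), near(f,f), on(f)}
optimal plan length = 2; 2 > 1

No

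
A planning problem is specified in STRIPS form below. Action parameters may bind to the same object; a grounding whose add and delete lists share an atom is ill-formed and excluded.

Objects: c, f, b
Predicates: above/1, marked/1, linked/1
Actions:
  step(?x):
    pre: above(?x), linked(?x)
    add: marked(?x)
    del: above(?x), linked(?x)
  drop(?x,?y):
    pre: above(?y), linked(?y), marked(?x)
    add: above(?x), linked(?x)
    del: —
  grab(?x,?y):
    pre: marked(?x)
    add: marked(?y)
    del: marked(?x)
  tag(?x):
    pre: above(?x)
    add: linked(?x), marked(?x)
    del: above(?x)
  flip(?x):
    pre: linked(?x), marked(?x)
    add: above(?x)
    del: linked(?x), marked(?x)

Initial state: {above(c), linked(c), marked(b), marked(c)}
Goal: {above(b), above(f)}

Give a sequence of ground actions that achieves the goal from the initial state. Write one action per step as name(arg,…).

1. drop(b,c)  →  {above(b), above(c), linked(b), linked(c), marked(b), marked(c)}
2. grab(c,f)  →  {above(b), above(c), linked(b), linked(c), marked(b), marked(f)}
3. drop(f,c)  →  {above(b), above(c), above(f), linked(b), linked(c), linked(f), marked(b), marked(f)}

drop(b,c); grab(c,f); drop(f,c)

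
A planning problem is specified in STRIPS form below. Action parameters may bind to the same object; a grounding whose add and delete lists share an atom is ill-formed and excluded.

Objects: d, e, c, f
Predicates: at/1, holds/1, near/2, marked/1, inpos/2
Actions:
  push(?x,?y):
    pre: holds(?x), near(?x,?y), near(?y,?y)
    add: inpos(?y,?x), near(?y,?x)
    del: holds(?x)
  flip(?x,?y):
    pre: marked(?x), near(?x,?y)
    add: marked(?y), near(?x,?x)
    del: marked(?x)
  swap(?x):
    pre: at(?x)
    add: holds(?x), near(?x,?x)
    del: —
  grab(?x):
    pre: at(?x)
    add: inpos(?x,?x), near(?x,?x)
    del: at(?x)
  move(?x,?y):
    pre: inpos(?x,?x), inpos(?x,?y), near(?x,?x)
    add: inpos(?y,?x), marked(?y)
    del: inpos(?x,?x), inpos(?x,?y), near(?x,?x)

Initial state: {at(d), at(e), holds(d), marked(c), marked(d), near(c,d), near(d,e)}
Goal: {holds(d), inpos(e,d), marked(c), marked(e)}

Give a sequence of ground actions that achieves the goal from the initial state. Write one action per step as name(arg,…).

1. flip(d,e)  →  {at(d), at(e), holds(d), marked(c), marked(e), near(c,d), near(d,d), near(d,e)}
2. swap(e)  →  {at(d), at(e), holds(d), holds(e), marked(c), marked(e), near(c,d), near(d,d), near(d,e), near(e,e)}
3. push(d,e)  →  {at(d), at(e), holds(e), inpos(e,d), marked(c), marked(e), near(c,d), near(d,d), near(d,e), near(e,d), near(e,e)}
4. swap(d)  →  {at(d), at(e), holds(d), holds(e), inpos(e,d), marked(c), marked(e), near(c,d), near(d,d), near(d,e), near(e,d), near(e,e)}

flip(d,e); swap(e); push(d,e); swap(d)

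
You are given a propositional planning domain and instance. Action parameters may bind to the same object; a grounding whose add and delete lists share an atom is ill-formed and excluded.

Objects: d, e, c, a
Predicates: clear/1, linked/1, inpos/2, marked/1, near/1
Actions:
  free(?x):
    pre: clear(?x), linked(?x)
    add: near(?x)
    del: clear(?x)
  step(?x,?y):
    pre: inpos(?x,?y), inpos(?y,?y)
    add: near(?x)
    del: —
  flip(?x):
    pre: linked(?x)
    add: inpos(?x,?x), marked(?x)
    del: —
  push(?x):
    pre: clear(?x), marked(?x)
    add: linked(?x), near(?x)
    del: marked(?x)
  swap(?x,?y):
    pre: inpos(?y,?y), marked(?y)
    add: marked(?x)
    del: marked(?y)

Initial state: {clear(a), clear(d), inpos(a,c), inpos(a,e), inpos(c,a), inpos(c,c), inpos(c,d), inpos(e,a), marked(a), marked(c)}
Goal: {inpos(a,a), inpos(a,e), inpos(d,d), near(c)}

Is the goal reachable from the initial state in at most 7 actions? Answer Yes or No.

Yes

1. step(c,c)  →  {clear(a), clear(d), inpos(a,c), inpos(a,e), inpos(c,a), inpos(c,c), inpos(c,d), inpos(e,a), marked(a), marked(c), near(c)}
2. push(a)  →  {clear(a), clear(d), inpos(a,c), inpos(a,e), inpos(c,a), inpos(c,c), inpos(c,d), inpos(e,a), linked(a), marked(c), near(a), near(c)}
3. flip(a)  →  {clear(a), clear(d), inpos(a,a), inpos(a,c), inpos(a,e), inpos(c,a), inpos(c,c), inpos(c,d), inpos(e,a), linked(a), marked(a), marked(c), near(a), near(c)}
4. swap(d,c)  →  {clear(a), clear(d), inpos(a,a), inpos(a,c), inpos(a,e), inpos(c,a), inpos(c,c), inpos(c,d), inpos(e,a), linked(a), marked(a), marked(d), near(a), near(c)}
5. push(d)  →  {clear(a), clear(d), inpos(a,a), inpos(a,c), inpos(a,e), inpos(c,a), inpos(c,c), inpos(c,d), inpos(e,a), linked(a), linked(d), marked(a), near(a), near(c), near(d)}
6. flip(d)  →  {clear(a), clear(d), inpos(a,a), inpos(a,c), inpos(a,e), inpos(c,a), inpos(c,c), inpos(c,d), inpos(d,d), inpos(e,a), linked(a), linked(d), marked(a), marked(d), near(a), near(c), near(d)}
optimal plan length = 6; 6 ≤ 7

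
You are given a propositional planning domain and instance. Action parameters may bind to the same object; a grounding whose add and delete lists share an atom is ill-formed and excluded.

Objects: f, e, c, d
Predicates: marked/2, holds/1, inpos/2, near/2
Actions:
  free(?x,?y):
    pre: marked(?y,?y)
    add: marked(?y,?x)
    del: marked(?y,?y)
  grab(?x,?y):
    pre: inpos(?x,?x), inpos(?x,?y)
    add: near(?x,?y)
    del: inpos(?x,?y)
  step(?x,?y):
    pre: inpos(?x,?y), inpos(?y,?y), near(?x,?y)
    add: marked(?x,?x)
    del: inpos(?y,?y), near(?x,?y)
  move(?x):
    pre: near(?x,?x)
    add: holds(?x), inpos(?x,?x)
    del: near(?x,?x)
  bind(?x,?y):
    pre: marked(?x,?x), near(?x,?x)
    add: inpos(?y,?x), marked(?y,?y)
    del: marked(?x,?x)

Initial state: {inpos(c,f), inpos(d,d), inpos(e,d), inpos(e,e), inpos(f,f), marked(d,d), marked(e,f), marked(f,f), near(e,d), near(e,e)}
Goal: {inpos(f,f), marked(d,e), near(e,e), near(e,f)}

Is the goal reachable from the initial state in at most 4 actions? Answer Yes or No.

No

1. free(e,d)  →  {inpos(c,f), inpos(d,d), inpos(e,d), inpos(e,e), inpos(f,f), marked(d,e), marked(e,f), marked(f,f), near(e,d), near(e,e)}
2. grab(f,f)  →  {inpos(c,f), inpos(d,d), inpos(e,d), inpos(e,e), marked(d,e), marked(e,f), marked(f,f), near(e,d), near(e,e), near(f,f)}
3. bind(f,e)  →  {inpos(c,f), inpos(d,d), inpos(e,d), inpos(e,e), inpos(e,f), marked(d,e), marked(e,e), marked(e,f), near(e,d), near(e,e), near(f,f)}
4. grab(e,f)  →  {inpos(c,f), inpos(d,d), inpos(e,d), inpos(e,e), marked(d,e), marked(e,e), marked(e,f), near(e,d), near(e,e), near(e,f), near(f,f)}
5. move(f)  →  {holds(f), inpos(c,f), inpos(d,d), inpos(e,d), inpos(e,e), inpos(f,f), marked(d,e), marked(e,e), marked(e,f), near(e,d), near(e,e), near(e,f)}
optimal plan length = 5; 5 > 4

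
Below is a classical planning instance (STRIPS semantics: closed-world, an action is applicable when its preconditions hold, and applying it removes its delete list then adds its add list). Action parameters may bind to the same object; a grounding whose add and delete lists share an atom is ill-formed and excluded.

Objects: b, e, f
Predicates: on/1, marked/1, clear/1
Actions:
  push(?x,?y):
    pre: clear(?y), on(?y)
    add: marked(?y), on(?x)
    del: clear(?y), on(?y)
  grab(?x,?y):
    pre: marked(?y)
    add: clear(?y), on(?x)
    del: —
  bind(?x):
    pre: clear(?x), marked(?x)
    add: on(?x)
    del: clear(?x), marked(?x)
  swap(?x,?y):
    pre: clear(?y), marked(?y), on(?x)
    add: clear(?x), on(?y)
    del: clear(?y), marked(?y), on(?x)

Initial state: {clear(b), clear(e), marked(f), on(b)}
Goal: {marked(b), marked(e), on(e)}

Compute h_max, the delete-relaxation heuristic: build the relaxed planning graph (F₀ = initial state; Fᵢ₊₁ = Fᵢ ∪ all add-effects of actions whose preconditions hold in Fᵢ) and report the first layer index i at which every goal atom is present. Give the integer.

F0 = init (4 atoms)
F1 = F0 ∪ {clear(f), marked(b), on(e), on(f)}  (8 atoms)
F2 = F1 ∪ {marked(e)}  (9 atoms)
goal ⊆ F2  ⇒  h_max = 2

2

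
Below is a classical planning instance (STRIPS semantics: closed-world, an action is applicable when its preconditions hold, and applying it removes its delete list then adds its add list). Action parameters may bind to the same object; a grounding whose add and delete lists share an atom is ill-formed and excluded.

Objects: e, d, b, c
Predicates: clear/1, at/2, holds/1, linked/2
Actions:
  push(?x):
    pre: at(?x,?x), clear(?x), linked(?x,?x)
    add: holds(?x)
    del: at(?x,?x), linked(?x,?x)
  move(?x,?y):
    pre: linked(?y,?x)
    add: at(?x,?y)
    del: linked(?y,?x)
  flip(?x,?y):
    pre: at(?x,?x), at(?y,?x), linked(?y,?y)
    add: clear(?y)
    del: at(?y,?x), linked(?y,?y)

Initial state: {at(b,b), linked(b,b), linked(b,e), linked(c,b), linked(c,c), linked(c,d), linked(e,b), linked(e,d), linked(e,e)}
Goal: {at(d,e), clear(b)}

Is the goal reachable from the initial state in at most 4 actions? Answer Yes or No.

1. move(d,e)  →  {at(b,b), at(d,e), linked(b,b), linked(b,e), linked(c,b), linked(c,c), linked(c,d), linked(e,b), linked(e,e)}
2. flip(b,b)  →  {at(d,e), clear(b), linked(b,e), linked(c,b), linked(c,c), linked(c,d), linked(e,b), linked(e,e)}
optimal plan length = 2; 2 ≤ 4

Yes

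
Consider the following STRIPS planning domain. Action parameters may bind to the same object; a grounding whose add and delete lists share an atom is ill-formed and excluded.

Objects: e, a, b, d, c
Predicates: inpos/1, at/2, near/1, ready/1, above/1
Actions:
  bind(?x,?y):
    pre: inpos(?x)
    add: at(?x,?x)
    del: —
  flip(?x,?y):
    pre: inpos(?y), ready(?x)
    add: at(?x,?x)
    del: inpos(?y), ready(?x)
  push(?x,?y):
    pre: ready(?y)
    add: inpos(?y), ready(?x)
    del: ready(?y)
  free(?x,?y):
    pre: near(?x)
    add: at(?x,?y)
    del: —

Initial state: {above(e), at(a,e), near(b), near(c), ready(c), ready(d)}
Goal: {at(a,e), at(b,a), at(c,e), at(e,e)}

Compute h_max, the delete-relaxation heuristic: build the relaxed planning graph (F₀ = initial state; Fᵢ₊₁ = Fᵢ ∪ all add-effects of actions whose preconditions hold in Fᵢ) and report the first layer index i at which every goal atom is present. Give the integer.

F0 = init (6 atoms)
F1 = F0 ∪ {at(b,a), at(b,b), at(b,c), at(b,d), at(b,e), at(c,a), at(c,b), at(c,c), at(c,d), at(c,e), inpos(c), inpos(d), ready(a), ready(b), ready(e)}  (21 atoms)
F2 = F1 ∪ {at(a,a), at(d,d), at(e,e), inpos(a), inpos(b), inpos(e)}  (27 atoms)
goal ⊆ F2  ⇒  h_max = 2

2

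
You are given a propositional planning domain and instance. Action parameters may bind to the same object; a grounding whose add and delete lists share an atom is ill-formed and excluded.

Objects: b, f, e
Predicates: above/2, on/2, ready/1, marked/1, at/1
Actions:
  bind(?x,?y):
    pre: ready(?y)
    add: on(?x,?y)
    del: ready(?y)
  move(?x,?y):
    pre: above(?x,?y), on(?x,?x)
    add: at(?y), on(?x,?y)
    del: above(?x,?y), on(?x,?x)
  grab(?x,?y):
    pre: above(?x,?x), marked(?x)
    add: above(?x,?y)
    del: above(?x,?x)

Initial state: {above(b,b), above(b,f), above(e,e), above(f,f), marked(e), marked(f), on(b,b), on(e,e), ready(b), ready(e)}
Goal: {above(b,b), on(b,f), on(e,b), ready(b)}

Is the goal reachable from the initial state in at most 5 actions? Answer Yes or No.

Yes

1. move(b,f)  →  {above(b,b), above(e,e), above(f,f), at(f), marked(e), marked(f), on(b,f), on(e,e), ready(b), ready(e)}
2. grab(e,b)  →  {above(b,b), above(e,b), above(f,f), at(f), marked(e), marked(f), on(b,f), on(e,e), ready(b), ready(e)}
3. move(e,b)  →  {above(b,b), above(f,f), at(b), at(f), marked(e), marked(f), on(b,f), on(e,b), ready(b), ready(e)}
optimal plan length = 3; 3 ≤ 5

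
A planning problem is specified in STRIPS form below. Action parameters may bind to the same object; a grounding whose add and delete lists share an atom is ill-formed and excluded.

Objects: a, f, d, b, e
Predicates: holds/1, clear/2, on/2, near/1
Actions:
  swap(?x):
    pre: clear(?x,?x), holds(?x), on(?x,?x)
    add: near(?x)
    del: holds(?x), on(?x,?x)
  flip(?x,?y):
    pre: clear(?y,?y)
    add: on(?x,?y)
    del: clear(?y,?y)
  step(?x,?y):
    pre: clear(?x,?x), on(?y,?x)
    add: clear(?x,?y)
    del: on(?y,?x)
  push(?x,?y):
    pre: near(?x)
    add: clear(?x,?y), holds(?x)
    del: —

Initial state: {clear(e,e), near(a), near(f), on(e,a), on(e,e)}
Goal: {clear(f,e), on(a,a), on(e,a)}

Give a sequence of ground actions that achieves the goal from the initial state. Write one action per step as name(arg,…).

push(a,a); flip(a,a); push(f,e)

1. push(a,a)  →  {clear(a,a), clear(e,e), holds(a), near(a), near(f), on(e,a), on(e,e)}
2. flip(a,a)  →  {clear(e,e), holds(a), near(a), near(f), on(a,a), on(e,a), on(e,e)}
3. push(f,e)  →  {clear(e,e), clear(f,e), holds(a), holds(f), near(a), near(f), on(a,a), on(e,a), on(e,e)}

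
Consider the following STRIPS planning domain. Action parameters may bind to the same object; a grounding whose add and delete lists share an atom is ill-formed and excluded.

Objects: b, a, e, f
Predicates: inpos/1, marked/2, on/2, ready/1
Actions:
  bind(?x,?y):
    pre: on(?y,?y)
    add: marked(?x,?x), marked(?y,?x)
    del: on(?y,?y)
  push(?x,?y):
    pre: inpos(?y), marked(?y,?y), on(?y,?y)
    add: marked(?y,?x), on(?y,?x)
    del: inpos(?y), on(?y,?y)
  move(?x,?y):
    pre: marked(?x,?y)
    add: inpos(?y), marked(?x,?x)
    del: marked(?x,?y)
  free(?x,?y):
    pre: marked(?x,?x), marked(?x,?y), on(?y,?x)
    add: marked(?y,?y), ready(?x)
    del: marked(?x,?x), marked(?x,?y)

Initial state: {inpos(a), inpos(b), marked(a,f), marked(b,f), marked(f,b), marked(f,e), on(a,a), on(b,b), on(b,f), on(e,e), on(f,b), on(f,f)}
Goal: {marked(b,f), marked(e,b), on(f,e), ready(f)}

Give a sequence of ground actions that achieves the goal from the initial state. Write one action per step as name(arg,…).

bind(b,e); bind(f,b); move(a,f); push(e,f); free(f,b)

1. bind(b,e)  →  {inpos(a), inpos(b), marked(a,f), marked(b,b), marked(b,f), marked(e,b), marked(f,b), marked(f,e), on(a,a), on(b,b), on(b,f), on(f,b), on(f,f)}
2. bind(f,b)  →  {inpos(a), inpos(b), marked(a,f), marked(b,b), marked(b,f), marked(e,b), marked(f,b), marked(f,e), marked(f,f), on(a,a), on(b,f), on(f,b), on(f,f)}
3. move(a,f)  →  {inpos(a), inpos(b), inpos(f), marked(a,a), marked(b,b), marked(b,f), marked(e,b), marked(f,b), marked(f,e), marked(f,f), on(a,a), on(b,f), on(f,b), on(f,f)}
4. push(e,f)  →  {inpos(a), inpos(b), marked(a,a), marked(b,b), marked(b,f), marked(e,b), marked(f,b), marked(f,e), marked(f,f), on(a,a), on(b,f), on(f,b), on(f,e)}
5. free(f,b)  →  {inpos(a), inpos(b), marked(a,a), marked(b,b), marked(b,f), marked(e,b), marked(f,e), on(a,a), on(b,f), on(f,b), on(f,e), ready(f)}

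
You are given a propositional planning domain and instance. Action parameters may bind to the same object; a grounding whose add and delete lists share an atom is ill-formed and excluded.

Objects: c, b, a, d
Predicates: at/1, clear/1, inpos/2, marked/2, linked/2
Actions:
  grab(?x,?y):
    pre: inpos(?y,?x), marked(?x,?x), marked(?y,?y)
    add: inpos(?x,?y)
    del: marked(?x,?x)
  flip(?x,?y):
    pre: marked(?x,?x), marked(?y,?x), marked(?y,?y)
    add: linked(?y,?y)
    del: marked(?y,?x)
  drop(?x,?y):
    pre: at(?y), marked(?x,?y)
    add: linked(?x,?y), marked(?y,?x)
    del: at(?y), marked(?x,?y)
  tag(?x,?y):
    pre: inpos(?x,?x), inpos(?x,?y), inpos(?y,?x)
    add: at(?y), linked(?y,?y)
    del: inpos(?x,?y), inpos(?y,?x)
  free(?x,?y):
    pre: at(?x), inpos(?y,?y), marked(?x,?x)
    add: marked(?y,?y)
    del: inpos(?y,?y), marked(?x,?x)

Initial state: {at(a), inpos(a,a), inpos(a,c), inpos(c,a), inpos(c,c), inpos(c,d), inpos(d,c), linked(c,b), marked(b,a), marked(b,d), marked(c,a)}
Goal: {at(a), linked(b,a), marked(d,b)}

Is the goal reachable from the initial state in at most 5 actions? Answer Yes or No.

Yes

1. drop(b,a)  →  {inpos(a,a), inpos(a,c), inpos(c,a), inpos(c,c), inpos(c,d), inpos(d,c), linked(b,a), linked(c,b), marked(a,b), marked(b,d), marked(c,a)}
2. tag(c,a)  →  {at(a), inpos(a,a), inpos(c,c), inpos(c,d), inpos(d,c), linked(a,a), linked(b,a), linked(c,b), marked(a,b), marked(b,d), marked(c,a)}
3. tag(c,d)  →  {at(a), at(d), inpos(a,a), inpos(c,c), linked(a,a), linked(b,a), linked(c,b), linked(d,d), marked(a,b), marked(b,d), marked(c,a)}
4. drop(b,d)  →  {at(a), inpos(a,a), inpos(c,c), linked(a,a), linked(b,a), linked(b,d), linked(c,b), linked(d,d), marked(a,b), marked(c,a), marked(d,b)}
optimal plan length = 4; 4 ≤ 5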